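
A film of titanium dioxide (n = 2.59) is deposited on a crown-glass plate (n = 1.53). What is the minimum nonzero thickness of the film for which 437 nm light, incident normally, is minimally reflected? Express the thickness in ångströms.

Ray reflecting at the top interface goes from n = 1.0 toward n = 2.59: a half-wave phase shift.
Ray reflecting at the bottom interface goes from n = 2.59 toward n = 1.53: no phase shift.
Net: one phase inversion between the two reflected rays.
With one net inversion, destructive interference in reflection requires 2 n t = m λ.
Minimum nonzero at m = 1: t = λ / (2 n) = 437 / (2 × 2.59) = 84.4 nm.

844 Å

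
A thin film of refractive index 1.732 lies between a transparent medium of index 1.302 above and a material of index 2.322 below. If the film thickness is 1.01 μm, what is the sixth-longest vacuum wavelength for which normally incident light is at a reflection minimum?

636 nm

At the upper boundary (n = 1.302 to n = 1.732) the reflected ray undergoes a half-wave phase shift.
Ray reflecting at the bottom interface goes from n = 1.732 toward n = 2.322: a half-wave phase shift.
The two reflections carry the same phase change, so no net offset.
With no net inversion, destructive interference in reflection requires 2 n t = (m + ½) λ.
λ = 2 n t / (m + ½). The sixth-longest wavelength is m = 5: λ = 2 × 1.732 × 1010 / 5.50 = 636 nm.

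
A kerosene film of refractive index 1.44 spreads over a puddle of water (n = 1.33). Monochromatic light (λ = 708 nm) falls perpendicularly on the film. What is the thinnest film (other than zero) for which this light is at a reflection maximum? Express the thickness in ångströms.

1229 Å

Top surface (1.0 → 1.44): reflection off a higher-index medium gives a half-wave phase shift.
Ray reflecting at the bottom interface goes from n = 1.44 toward n = 1.33: no phase shift.
Net: one phase inversion between the two reflected rays.
With one net inversion, constructive interference in reflection requires 2 n t = (m + ½) λ.
Minimum at m = 0: t = λ / (4 n) = 708 / (4 × 1.44) = 123 nm.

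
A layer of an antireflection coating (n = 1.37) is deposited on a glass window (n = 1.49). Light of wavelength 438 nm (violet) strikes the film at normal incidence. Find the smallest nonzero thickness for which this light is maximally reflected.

160 nm

Ray reflecting at the top interface goes from n = 1.0 toward n = 1.37: a half-wave phase shift.
At the lower boundary (n = 1.37 to n = 1.49) the reflected ray undergoes a half-wave phase shift.
Zero or two π shifts → no net half-wave offset.
For maximum reflection here: 2 n t = m λ.
The smallest nonzero thickness corresponds to m = 1: t = m λ / (2 n) = 1.00 × 438 / (2 × 1.37) = 160 nm.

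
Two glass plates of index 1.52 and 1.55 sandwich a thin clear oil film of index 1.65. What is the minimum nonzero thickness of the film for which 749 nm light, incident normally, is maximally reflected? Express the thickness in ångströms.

At the upper boundary (n = 1.52 to n = 1.65) the reflected ray undergoes a half-wave phase shift.
Bottom surface (1.65 → 1.55): reflection off a lower-index medium gives no phase shift.
Net: one phase inversion between the two reflected rays.
For maximum reflection here: 2 n t = (m + ½) λ.
Minimum at m = 0: t = λ / (4 n) = 749 / (4 × 1.65) = 113 nm.

1135 Å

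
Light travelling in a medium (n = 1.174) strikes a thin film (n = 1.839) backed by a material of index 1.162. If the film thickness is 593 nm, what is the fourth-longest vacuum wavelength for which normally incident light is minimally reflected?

Ray reflecting at the top interface goes from n = 1.174 toward n = 1.839: a half-wave phase shift.
Bottom surface (1.839 → 1.162): reflection off a lower-index medium gives no phase shift.
Exactly one π shift → a net half-wave offset.
For weak reflection here: 2 n t = m λ.
λ = 2 n t / m. The fourth-longest wavelength is m = 4: λ = 2 × 1.839 × 593 / 4.00 = 545 nm.

545 nm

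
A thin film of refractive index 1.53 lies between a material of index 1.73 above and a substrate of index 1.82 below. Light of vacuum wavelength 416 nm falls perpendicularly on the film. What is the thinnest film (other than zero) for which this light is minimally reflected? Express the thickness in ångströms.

1359 Å

Ray reflecting at the top interface goes from n = 1.73 toward n = 1.53: no phase shift.
Bottom surface (1.53 → 1.82): reflection off a higher-index medium gives a half-wave phase shift.
Net: one phase inversion between the two reflected rays.
With one net inversion, destructive interference in reflection requires 2 n t = m λ.
Minimum nonzero at m = 1: t = λ / (2 n) = 416 / (2 × 1.53) = 136 nm.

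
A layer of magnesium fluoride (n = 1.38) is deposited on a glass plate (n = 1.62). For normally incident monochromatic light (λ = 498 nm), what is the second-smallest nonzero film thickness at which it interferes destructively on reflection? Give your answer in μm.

Top surface (1.0 → 1.38): reflection off a higher-index medium gives a half-wave phase shift.
Bottom surface (1.38 → 1.62): reflection off a higher-index medium gives a half-wave phase shift.
Zero or two π shifts → no net half-wave offset.
For minimum reflection here: 2 n t = (m + ½) λ.
The second-smallest nonzero thickness corresponds to m = 1: t = (m + ½) λ / (2 n) = 1.50 × 498 / (2 × 1.38) = 271 nm.

0.271 μm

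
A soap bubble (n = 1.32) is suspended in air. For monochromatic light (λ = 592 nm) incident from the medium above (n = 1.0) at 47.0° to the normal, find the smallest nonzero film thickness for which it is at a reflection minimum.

269 nm

At the upper boundary (n = 1.0 to n = 1.32) the reflected ray undergoes a half-wave phase shift.
At the lower boundary (n = 1.32 to n = 1.0) the reflected ray undergoes no phase shift.
Net: one phase inversion between the two reflected rays.
With one net inversion, destructive interference in reflection requires 2 n t cos θ_r = m λ.
Snell's law: 1.0 sin 47.0° = 1.32 sin θ_r → sin θ_r = 0.554, cos θ_r = 0.832.
Minimum nonzero at m = 1: t = λ / (2 n cos θ_r) = 592 / (2 × 1.32 × 0.832) = 269 nm.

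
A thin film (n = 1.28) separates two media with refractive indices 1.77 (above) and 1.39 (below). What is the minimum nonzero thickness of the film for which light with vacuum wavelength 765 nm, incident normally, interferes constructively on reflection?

Top surface (1.77 → 1.28): reflection off a lower-index medium gives no phase shift.
At the lower boundary (n = 1.28 to n = 1.39) the reflected ray undergoes a half-wave phase shift.
Net: one phase inversion between the two reflected rays.
With one net inversion, constructive interference in reflection requires 2 n t = (m + ½) λ.
Minimum at m = 0: t = λ / (4 n) = 765 / (4 × 1.28) = 149 nm.

149 nm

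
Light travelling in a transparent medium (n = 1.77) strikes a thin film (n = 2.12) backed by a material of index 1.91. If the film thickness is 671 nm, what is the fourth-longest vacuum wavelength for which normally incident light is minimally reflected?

At the upper boundary (n = 1.77 to n = 2.12) the reflected ray undergoes a half-wave phase shift.
At the lower boundary (n = 2.12 to n = 1.91) the reflected ray undergoes no phase shift.
Net: one phase inversion between the two reflected rays.
So the condition for destructive reflection is 2 n t = m λ.
λ = 2 n t / m. The fourth-longest wavelength is m = 4: λ = 2 × 2.12 × 671 / 4.00 = 711 nm.

711 nm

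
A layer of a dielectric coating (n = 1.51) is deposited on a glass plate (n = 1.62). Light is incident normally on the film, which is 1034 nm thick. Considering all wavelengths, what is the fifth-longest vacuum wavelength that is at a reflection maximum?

625 nm

Top surface (1.0 → 1.51): reflection off a higher-index medium gives a half-wave phase shift.
At the lower boundary (n = 1.51 to n = 1.62) the reflected ray undergoes a half-wave phase shift.
Net: no relative phase inversion (both shifts match).
For strong reflection here: 2 n t = m λ.
λ = 2 n t / m. The fifth-longest wavelength is m = 5: λ = 2 × 1.51 × 1034 / 5.00 = 625 nm.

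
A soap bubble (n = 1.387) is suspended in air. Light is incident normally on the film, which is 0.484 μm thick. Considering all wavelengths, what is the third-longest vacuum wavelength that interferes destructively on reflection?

At the upper boundary (n = 1.0 to n = 1.387) the reflected ray undergoes a half-wave phase shift.
Bottom surface (1.387 → 1.0): reflection off a lower-index medium gives no phase shift.
Net: one phase inversion between the two reflected rays.
For dark reflection here: 2 n t = m λ.
λ = 2 n t / m. The third-longest wavelength is m = 3: λ = 2 × 1.387 × 484 / 3.00 = 448 nm.

448 nm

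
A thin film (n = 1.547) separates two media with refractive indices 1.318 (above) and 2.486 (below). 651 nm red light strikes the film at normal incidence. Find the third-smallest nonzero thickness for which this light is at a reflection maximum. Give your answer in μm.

Top surface (1.318 → 1.547): reflection off a higher-index medium gives a half-wave phase shift.
At the lower boundary (n = 1.547 to n = 2.486) the reflected ray undergoes a half-wave phase shift.
Zero or two π shifts → no net half-wave offset.
With no net inversion, constructive interference in reflection requires 2 n t = m λ.
The third-smallest nonzero thickness corresponds to m = 3: t = m λ / (2 n) = 3.00 × 651 / (2 × 1.547) = 631 nm.

0.631 μm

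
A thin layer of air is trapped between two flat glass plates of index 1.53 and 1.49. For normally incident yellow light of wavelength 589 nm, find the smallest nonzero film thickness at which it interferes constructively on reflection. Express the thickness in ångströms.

At the upper boundary (n = 1.53 to n = 1.0) the reflected ray undergoes no phase shift.
Ray reflecting at the bottom interface goes from n = 1.0 toward n = 1.49: a half-wave phase shift.
The two reflections differ by half a wavelength.
So the condition for constructive reflection is 2 n t = (m + ½) λ.
Minimum at m = 0: t = λ / (4 n) = 589 / (4 × 1.0) = 147 nm.

1473 Å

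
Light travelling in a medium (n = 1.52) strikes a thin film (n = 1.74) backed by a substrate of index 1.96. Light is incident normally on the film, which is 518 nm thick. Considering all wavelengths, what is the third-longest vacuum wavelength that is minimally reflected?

721 nm

At the upper boundary (n = 1.52 to n = 1.74) the reflected ray undergoes a half-wave phase shift.
Bottom surface (1.74 → 1.96): reflection off a higher-index medium gives a half-wave phase shift.
Zero or two π shifts → no net half-wave offset.
For minimum reflection here: 2 n t = (m + ½) λ.
λ = 2 n t / (m + ½). The third-longest wavelength is m = 2: λ = 2 × 1.74 × 518 / 2.50 = 721 nm.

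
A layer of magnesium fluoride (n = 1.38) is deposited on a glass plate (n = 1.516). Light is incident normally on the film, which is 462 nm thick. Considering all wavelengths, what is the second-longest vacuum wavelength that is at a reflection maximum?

Ray reflecting at the top interface goes from n = 1.0 toward n = 1.38: a half-wave phase shift.
Ray reflecting at the bottom interface goes from n = 1.38 toward n = 1.516: a half-wave phase shift.
The two reflections carry the same phase change, so no net offset.
So the condition for constructive reflection is 2 n t = m λ.
λ = 2 n t / m. The second-longest wavelength is m = 2: λ = 2 × 1.38 × 462 / 2.00 = 638 nm.

638 nm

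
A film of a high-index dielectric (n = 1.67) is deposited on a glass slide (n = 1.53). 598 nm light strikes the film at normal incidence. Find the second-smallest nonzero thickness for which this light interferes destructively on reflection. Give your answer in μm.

0.358 μm

At the upper boundary (n = 1.0 to n = 1.67) the reflected ray undergoes a half-wave phase shift.
Bottom surface (1.67 → 1.53): reflection off a lower-index medium gives no phase shift.
Exactly one π shift → a net half-wave offset.
For dark reflection here: 2 n t = m λ.
The second-smallest nonzero thickness corresponds to m = 2: t = m λ / (2 n) = 2.00 × 598 / (2 × 1.67) = 358 nm.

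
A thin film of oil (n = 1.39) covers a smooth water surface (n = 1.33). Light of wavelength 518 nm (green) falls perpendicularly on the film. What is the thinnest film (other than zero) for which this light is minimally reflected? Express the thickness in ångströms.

1863 Å

Top surface (1.0 → 1.39): reflection off a higher-index medium gives a half-wave phase shift.
At the lower boundary (n = 1.39 to n = 1.33) the reflected ray undergoes no phase shift.
Exactly one π shift → a net half-wave offset.
With one net inversion, destructive interference in reflection requires 2 n t = m λ.
Minimum nonzero at m = 1: t = λ / (2 n) = 518 / (2 × 1.39) = 186 nm.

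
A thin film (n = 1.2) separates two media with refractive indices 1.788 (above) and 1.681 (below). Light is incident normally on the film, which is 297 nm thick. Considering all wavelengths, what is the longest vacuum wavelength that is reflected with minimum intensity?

713 nm

Top surface (1.788 → 1.2): reflection off a lower-index medium gives no phase shift.
At the lower boundary (n = 1.2 to n = 1.681) the reflected ray undergoes a half-wave phase shift.
Net: one phase inversion between the two reflected rays.
For minimum reflection here: 2 n t = m λ.
λ = 2 n t / m. The longest wavelength is m = 1: λ = 2 × 1.2 × 297 / 1.00 = 713 nm.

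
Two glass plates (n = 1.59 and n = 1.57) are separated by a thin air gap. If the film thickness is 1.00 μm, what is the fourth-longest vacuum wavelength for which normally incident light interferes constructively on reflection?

571 nm

Top surface (1.59 → 1.0): reflection off a lower-index medium gives no phase shift.
At the lower boundary (n = 1.0 to n = 1.57) the reflected ray undergoes a half-wave phase shift.
Net: one phase inversion between the two reflected rays.
With one net inversion, constructive interference in reflection requires 2 n t = (m + ½) λ.
λ = 2 n t / (m + ½). The fourth-longest wavelength is m = 3: λ = 2 × 1.0 × 1000 / 3.50 = 571 nm.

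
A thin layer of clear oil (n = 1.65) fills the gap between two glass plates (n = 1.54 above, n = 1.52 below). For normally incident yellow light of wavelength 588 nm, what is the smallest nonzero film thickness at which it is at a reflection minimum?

178 nm

Ray reflecting at the top interface goes from n = 1.54 toward n = 1.65: a half-wave phase shift.
At the lower boundary (n = 1.65 to n = 1.52) the reflected ray undergoes no phase shift.
The two reflections differ by half a wavelength.
For weak reflection here: 2 n t = m λ.
The smallest nonzero thickness corresponds to m = 1: t = m λ / (2 n) = 1.00 × 588 / (2 × 1.65) = 178 nm.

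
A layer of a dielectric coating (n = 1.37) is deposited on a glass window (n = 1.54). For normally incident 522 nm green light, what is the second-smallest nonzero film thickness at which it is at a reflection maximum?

381 nm

Ray reflecting at the top interface goes from n = 1.0 toward n = 1.37: a half-wave phase shift.
Bottom surface (1.37 → 1.54): reflection off a higher-index medium gives a half-wave phase shift.
Zero or two π shifts → no net half-wave offset.
For bright reflection here: 2 n t = m λ.
The second-smallest nonzero thickness corresponds to m = 2: t = m λ / (2 n) = 2.00 × 522 / (2 × 1.37) = 381 nm.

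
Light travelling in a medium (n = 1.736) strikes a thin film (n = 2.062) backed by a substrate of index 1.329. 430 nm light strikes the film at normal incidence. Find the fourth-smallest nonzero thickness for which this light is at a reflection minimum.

417 nm

Top surface (1.736 → 2.062): reflection off a higher-index medium gives a half-wave phase shift.
At the lower boundary (n = 2.062 to n = 1.329) the reflected ray undergoes no phase shift.
The two reflections differ by half a wavelength.
So the condition for destructive reflection is 2 n t = m λ.
The fourth-smallest nonzero thickness corresponds to m = 4: t = m λ / (2 n) = 4.00 × 430 / (2 × 2.062) = 417 nm.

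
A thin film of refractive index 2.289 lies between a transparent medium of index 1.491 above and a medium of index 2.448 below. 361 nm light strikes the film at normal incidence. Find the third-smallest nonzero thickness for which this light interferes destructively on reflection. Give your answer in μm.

0.197 μm

At the upper boundary (n = 1.491 to n = 2.289) the reflected ray undergoes a half-wave phase shift.
Ray reflecting at the bottom interface goes from n = 2.289 toward n = 2.448: a half-wave phase shift.
The two reflections carry the same phase change, so no net offset.
For minimum reflection here: 2 n t = (m + ½) λ.
The third-smallest nonzero thickness corresponds to m = 2: t = (m + ½) λ / (2 n) = 2.50 × 361 / (2 × 2.289) = 197 nm.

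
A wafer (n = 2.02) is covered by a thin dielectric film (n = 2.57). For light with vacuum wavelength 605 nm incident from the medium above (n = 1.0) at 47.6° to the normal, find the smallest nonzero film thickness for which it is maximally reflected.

Top surface (1.0 → 2.57): reflection off a higher-index medium gives a half-wave phase shift.
Ray reflecting at the bottom interface goes from n = 2.57 toward n = 2.02: no phase shift.
Exactly one π shift → a net half-wave offset.
For strong reflection here: 2 n t cos θ_r = (m + ½) λ.
Snell's law: 1.0 sin 47.6° = 2.57 sin θ_r → sin θ_r = 0.287, cos θ_r = 0.958.
Minimum at m = 0: t = λ / (4 n cos θ_r) = 605 / (4 × 2.57 × 0.958) = 61.4 nm.

61.4 nm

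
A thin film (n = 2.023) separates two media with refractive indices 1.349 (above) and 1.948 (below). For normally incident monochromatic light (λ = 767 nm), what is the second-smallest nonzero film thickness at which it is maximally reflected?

284 nm

Ray reflecting at the top interface goes from n = 1.349 toward n = 2.023: a half-wave phase shift.
At the lower boundary (n = 2.023 to n = 1.948) the reflected ray undergoes no phase shift.
Exactly one π shift → a net half-wave offset.
So the condition for constructive reflection is 2 n t = (m + ½) λ.
The second-smallest nonzero thickness corresponds to m = 1: t = (m + ½) λ / (2 n) = 1.50 × 767 / (2 × 2.023) = 284 nm.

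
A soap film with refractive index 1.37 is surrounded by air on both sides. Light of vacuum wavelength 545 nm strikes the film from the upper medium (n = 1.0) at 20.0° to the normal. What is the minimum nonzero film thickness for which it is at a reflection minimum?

Ray reflecting at the top interface goes from n = 1.0 toward n = 1.37: a half-wave phase shift.
Ray reflecting at the bottom interface goes from n = 1.37 toward n = 1.0: no phase shift.
Exactly one π shift → a net half-wave offset.
So the condition for destructive reflection is 2 n t cos θ_r = m λ.
Snell's law: 1.0 sin 20.0° = 1.37 sin θ_r → sin θ_r = 0.250, cos θ_r = 0.968.
Minimum nonzero at m = 1: t = λ / (2 n cos θ_r) = 545 / (2 × 1.37 × 0.968) = 205 nm.

205 nm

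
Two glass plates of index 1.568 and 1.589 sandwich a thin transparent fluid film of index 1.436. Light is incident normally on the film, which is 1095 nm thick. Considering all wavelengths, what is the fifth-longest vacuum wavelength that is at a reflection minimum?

629 nm

At the upper boundary (n = 1.568 to n = 1.436) the reflected ray undergoes no phase shift.
Ray reflecting at the bottom interface goes from n = 1.436 toward n = 1.589: a half-wave phase shift.
Net: one phase inversion between the two reflected rays.
So the condition for destructive reflection is 2 n t = m λ.
λ = 2 n t / m. The fifth-longest wavelength is m = 5: λ = 2 × 1.436 × 1095 / 5.00 = 629 nm.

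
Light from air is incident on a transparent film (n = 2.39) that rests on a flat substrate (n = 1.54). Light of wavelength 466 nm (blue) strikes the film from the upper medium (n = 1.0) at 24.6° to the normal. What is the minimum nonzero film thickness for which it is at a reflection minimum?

Top surface (1.0 → 2.39): reflection off a higher-index medium gives a half-wave phase shift.
At the lower boundary (n = 2.39 to n = 1.54) the reflected ray undergoes no phase shift.
Net: one phase inversion between the two reflected rays.
For dark reflection here: 2 n t cos θ_r = m λ.
Snell's law: 1.0 sin 24.6° = 2.39 sin θ_r → sin θ_r = 0.174, cos θ_r = 0.985.
Minimum nonzero at m = 1: t = λ / (2 n cos θ_r) = 466 / (2 × 2.39 × 0.985) = 99.0 nm.

99.0 nm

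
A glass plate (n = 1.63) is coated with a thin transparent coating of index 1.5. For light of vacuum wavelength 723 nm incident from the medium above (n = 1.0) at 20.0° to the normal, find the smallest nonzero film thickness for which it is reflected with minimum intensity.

124 nm

At the upper boundary (n = 1.0 to n = 1.5) the reflected ray undergoes a half-wave phase shift.
Bottom surface (1.5 → 1.63): reflection off a higher-index medium gives a half-wave phase shift.
Zero or two π shifts → no net half-wave offset.
For dark reflection here: 2 n t cos θ_r = (m + ½) λ.
Snell's law: 1.0 sin 20.0° = 1.5 sin θ_r → sin θ_r = 0.228, cos θ_r = 0.974.
Minimum at m = 0: t = λ / (4 n cos θ_r) = 723 / (4 × 1.5 × 0.974) = 124 nm.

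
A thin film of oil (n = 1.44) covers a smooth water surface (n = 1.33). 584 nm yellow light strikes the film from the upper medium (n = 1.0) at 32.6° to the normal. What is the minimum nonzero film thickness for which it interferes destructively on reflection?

219 nm

At the upper boundary (n = 1.0 to n = 1.44) the reflected ray undergoes a half-wave phase shift.
Bottom surface (1.44 → 1.33): reflection off a lower-index medium gives no phase shift.
Net: one phase inversion between the two reflected rays.
So the condition for destructive reflection is 2 n t cos θ_r = m λ.
Snell's law: 1.0 sin 32.6° = 1.44 sin θ_r → sin θ_r = 0.374, cos θ_r = 0.927.
Minimum nonzero at m = 1: t = λ / (2 n cos θ_r) = 584 / (2 × 1.44 × 0.927) = 219 nm.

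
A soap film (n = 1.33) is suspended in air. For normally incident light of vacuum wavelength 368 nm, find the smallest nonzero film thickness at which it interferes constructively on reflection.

69.2 nm

Ray reflecting at the top interface goes from n = 1.0 toward n = 1.33: a half-wave phase shift.
Bottom surface (1.33 → 1.0): reflection off a lower-index medium gives no phase shift.
The two reflections differ by half a wavelength.
So the condition for constructive reflection is 2 n t = (m + ½) λ.
Minimum at m = 0: t = λ / (4 n) = 368 / (4 × 1.33) = 69.2 nm.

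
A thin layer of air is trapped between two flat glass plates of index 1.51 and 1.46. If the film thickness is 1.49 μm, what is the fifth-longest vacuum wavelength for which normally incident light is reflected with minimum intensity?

596 nm

Ray reflecting at the top interface goes from n = 1.51 toward n = 1.0: no phase shift.
Bottom surface (1.0 → 1.46): reflection off a higher-index medium gives a half-wave phase shift.
The two reflections differ by half a wavelength.
For dark reflection here: 2 n t = m λ.
λ = 2 n t / m. The fifth-longest wavelength is m = 5: λ = 2 × 1.0 × 1490 / 5.00 = 596 nm.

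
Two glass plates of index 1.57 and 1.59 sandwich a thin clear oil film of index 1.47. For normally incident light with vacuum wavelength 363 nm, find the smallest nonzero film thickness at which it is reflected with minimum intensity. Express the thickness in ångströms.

1235 Å

At the upper boundary (n = 1.57 to n = 1.47) the reflected ray undergoes no phase shift.
At the lower boundary (n = 1.47 to n = 1.59) the reflected ray undergoes a half-wave phase shift.
Net: one phase inversion between the two reflected rays.
With one net inversion, destructive interference in reflection requires 2 n t = m λ.
Minimum nonzero at m = 1: t = λ / (2 n) = 363 / (2 × 1.47) = 123 nm.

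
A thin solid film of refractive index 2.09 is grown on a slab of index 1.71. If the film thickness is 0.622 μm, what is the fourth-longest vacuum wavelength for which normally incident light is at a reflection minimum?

650 nm

Ray reflecting at the top interface goes from n = 1.0 toward n = 2.09: a half-wave phase shift.
Bottom surface (2.09 → 1.71): reflection off a lower-index medium gives no phase shift.
Exactly one π shift → a net half-wave offset.
With one net inversion, destructive interference in reflection requires 2 n t = m λ.
λ = 2 n t / m. The fourth-longest wavelength is m = 4: λ = 2 × 2.09 × 622 / 4.00 = 650 nm.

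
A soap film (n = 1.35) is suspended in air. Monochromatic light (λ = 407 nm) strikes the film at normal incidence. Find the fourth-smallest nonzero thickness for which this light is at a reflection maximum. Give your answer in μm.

Ray reflecting at the top interface goes from n = 1.0 toward n = 1.35: a half-wave phase shift.
Ray reflecting at the bottom interface goes from n = 1.35 toward n = 1.0: no phase shift.
The two reflections differ by half a wavelength.
So the condition for constructive reflection is 2 n t = (m + ½) λ.
The fourth-smallest nonzero thickness corresponds to m = 3: t = (m + ½) λ / (2 n) = 3.50 × 407 / (2 × 1.35) = 528 nm.

0.528 μm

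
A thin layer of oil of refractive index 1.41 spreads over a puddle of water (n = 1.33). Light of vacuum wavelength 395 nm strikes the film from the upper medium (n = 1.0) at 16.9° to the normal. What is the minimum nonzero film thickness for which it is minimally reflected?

At the upper boundary (n = 1.0 to n = 1.41) the reflected ray undergoes a half-wave phase shift.
At the lower boundary (n = 1.41 to n = 1.33) the reflected ray undergoes no phase shift.
Exactly one π shift → a net half-wave offset.
For weak reflection here: 2 n t cos θ_r = m λ.
Snell's law: 1.0 sin 16.9° = 1.41 sin θ_r → sin θ_r = 0.206, cos θ_r = 0.979.
Minimum nonzero at m = 1: t = λ / (2 n cos θ_r) = 395 / (2 × 1.41 × 0.979) = 143 nm.

143 nm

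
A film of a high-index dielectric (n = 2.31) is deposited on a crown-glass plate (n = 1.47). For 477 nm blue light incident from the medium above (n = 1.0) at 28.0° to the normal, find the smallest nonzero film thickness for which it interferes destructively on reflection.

105 nm

Top surface (1.0 → 2.31): reflection off a higher-index medium gives a half-wave phase shift.
At the lower boundary (n = 2.31 to n = 1.47) the reflected ray undergoes no phase shift.
The two reflections differ by half a wavelength.
So the condition for destructive reflection is 2 n t cos θ_r = m λ.
Snell's law: 1.0 sin 28.0° = 2.31 sin θ_r → sin θ_r = 0.203, cos θ_r = 0.979.
Minimum nonzero at m = 1: t = λ / (2 n cos θ_r) = 477 / (2 × 2.31 × 0.979) = 105 nm.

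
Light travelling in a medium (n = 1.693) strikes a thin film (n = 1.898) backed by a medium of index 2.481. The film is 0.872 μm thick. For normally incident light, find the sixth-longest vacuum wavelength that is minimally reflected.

602 nm

Top surface (1.693 → 1.898): reflection off a higher-index medium gives a half-wave phase shift.
At the lower boundary (n = 1.898 to n = 2.481) the reflected ray undergoes a half-wave phase shift.
Net: no relative phase inversion (both shifts match).
With no net inversion, destructive interference in reflection requires 2 n t = (m + ½) λ.
λ = 2 n t / (m + ½). The sixth-longest wavelength is m = 5: λ = 2 × 1.898 × 872 / 5.50 = 602 nm.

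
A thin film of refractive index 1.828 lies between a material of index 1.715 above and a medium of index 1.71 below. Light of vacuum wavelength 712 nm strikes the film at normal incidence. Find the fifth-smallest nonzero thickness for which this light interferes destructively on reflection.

Top surface (1.715 → 1.828): reflection off a higher-index medium gives a half-wave phase shift.
At the lower boundary (n = 1.828 to n = 1.71) the reflected ray undergoes no phase shift.
Exactly one π shift → a net half-wave offset.
With one net inversion, destructive interference in reflection requires 2 n t = m λ.
The fifth-smallest nonzero thickness corresponds to m = 5: t = m λ / (2 n) = 5.00 × 712 / (2 × 1.828) = 974 nm.

974 nm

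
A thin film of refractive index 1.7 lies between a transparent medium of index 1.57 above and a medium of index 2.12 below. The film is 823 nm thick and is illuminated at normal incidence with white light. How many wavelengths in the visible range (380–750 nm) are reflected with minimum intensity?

3

Ray reflecting at the top interface goes from n = 1.57 toward n = 1.7: a half-wave phase shift.
At the lower boundary (n = 1.7 to n = 2.12) the reflected ray undergoes a half-wave phase shift.
The two reflections carry the same phase change, so no net offset.
So the condition for destructive reflection is 2 n t = (m + ½) λ.
λ = 2 n t / (m + ½) = 2798 / (m + ½) nm.
m=3: 799 nm (IR); m=4: 622 nm (visible); m=5: 509 nm (visible); m=6: 430 nm (visible); m=7: 373 nm (UV).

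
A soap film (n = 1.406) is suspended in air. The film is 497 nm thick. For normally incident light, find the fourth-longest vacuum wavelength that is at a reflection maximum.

At the upper boundary (n = 1.0 to n = 1.406) the reflected ray undergoes a half-wave phase shift.
Ray reflecting at the bottom interface goes from n = 1.406 toward n = 1.0: no phase shift.
Net: one phase inversion between the two reflected rays.
For maximum reflection here: 2 n t = (m + ½) λ.
λ = 2 n t / (m + ½). The fourth-longest wavelength is m = 3: λ = 2 × 1.406 × 497 / 3.50 = 399 nm.

399 nm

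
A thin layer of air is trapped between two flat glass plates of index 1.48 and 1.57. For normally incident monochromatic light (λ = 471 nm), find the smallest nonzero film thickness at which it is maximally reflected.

At the upper boundary (n = 1.48 to n = 1.0) the reflected ray undergoes no phase shift.
Bottom surface (1.0 → 1.57): reflection off a higher-index medium gives a half-wave phase shift.
Net: one phase inversion between the two reflected rays.
For bright reflection here: 2 n t = (m + ½) λ.
Minimum at m = 0: t = λ / (4 n) = 471 / (4 × 1.0) = 118 nm.

118 nm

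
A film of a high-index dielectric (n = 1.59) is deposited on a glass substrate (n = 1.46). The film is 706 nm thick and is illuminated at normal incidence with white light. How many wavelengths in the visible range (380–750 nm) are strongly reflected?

3

Top surface (1.0 → 1.59): reflection off a higher-index medium gives a half-wave phase shift.
Ray reflecting at the bottom interface goes from n = 1.59 toward n = 1.46: no phase shift.
Exactly one π shift → a net half-wave offset.
With one net inversion, constructive interference in reflection requires 2 n t = (m + ½) λ.
λ = 2 n t / (m + ½) = 2245 / (m + ½) nm.
m=2: 898 nm (IR); m=3: 641 nm (visible); m=4: 499 nm (visible); m=5: 408 nm (visible); m=6: 345 nm (UV).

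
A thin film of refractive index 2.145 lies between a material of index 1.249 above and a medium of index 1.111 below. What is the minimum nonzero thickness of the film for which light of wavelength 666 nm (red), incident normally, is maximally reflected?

77.6 nm

At the upper boundary (n = 1.249 to n = 2.145) the reflected ray undergoes a half-wave phase shift.
Bottom surface (2.145 → 1.111): reflection off a lower-index medium gives no phase shift.
Net: one phase inversion between the two reflected rays.
For maximum reflection here: 2 n t = (m + ½) λ.
Minimum at m = 0: t = λ / (4 n) = 666 / (4 × 2.145) = 77.6 nm.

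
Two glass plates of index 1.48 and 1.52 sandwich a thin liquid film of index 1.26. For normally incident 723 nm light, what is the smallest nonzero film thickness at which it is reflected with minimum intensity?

Top surface (1.48 → 1.26): reflection off a lower-index medium gives no phase shift.
Bottom surface (1.26 → 1.52): reflection off a higher-index medium gives a half-wave phase shift.
The two reflections differ by half a wavelength.
For minimum reflection here: 2 n t = m λ.
The smallest nonzero thickness corresponds to m = 1: t = m λ / (2 n) = 1.00 × 723 / (2 × 1.26) = 287 nm.

287 nm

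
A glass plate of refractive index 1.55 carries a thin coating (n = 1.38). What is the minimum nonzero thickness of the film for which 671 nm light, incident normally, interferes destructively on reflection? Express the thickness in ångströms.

1216 Å

At the upper boundary (n = 1.0 to n = 1.38) the reflected ray undergoes a half-wave phase shift.
At the lower boundary (n = 1.38 to n = 1.55) the reflected ray undergoes a half-wave phase shift.
Net: no relative phase inversion (both shifts match).
So the condition for destructive reflection is 2 n t = (m + ½) λ.
Minimum at m = 0: t = λ / (4 n) = 671 / (4 × 1.38) = 122 nm.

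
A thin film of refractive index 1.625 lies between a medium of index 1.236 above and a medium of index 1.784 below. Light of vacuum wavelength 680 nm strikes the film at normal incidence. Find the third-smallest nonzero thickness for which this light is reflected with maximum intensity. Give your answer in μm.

0.628 μm

Top surface (1.236 → 1.625): reflection off a higher-index medium gives a half-wave phase shift.
Bottom surface (1.625 → 1.784): reflection off a higher-index medium gives a half-wave phase shift.
Net: no relative phase inversion (both shifts match).
So the condition for constructive reflection is 2 n t = m λ.
The third-smallest nonzero thickness corresponds to m = 3: t = m λ / (2 n) = 3.00 × 680 / (2 × 1.625) = 628 nm.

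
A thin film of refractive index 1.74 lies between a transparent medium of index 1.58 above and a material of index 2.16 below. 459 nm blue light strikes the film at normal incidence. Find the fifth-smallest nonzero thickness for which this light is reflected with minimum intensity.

Ray reflecting at the top interface goes from n = 1.58 toward n = 1.74: a half-wave phase shift.
Ray reflecting at the bottom interface goes from n = 1.74 toward n = 2.16: a half-wave phase shift.
Net: no relative phase inversion (both shifts match).
So the condition for destructive reflection is 2 n t = (m + ½) λ.
The fifth-smallest nonzero thickness corresponds to m = 4: t = (m + ½) λ / (2 n) = 4.50 × 459 / (2 × 1.74) = 594 nm.

594 nm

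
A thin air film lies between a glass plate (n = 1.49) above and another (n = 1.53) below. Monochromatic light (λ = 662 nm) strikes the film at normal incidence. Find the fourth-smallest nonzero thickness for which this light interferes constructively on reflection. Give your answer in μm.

1.16 μm

At the upper boundary (n = 1.49 to n = 1.0) the reflected ray undergoes no phase shift.
Bottom surface (1.0 → 1.53): reflection off a higher-index medium gives a half-wave phase shift.
The two reflections differ by half a wavelength.
For bright reflection here: 2 n t = (m + ½) λ.
The fourth-smallest nonzero thickness corresponds to m = 3: t = (m + ½) λ / (2 n) = 3.50 × 662 / (2 × 1.0) = 1159 nm.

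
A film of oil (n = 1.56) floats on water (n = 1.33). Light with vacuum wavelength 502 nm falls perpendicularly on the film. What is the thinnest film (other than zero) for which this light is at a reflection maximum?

Top surface (1.0 → 1.56): reflection off a higher-index medium gives a half-wave phase shift.
Ray reflecting at the bottom interface goes from n = 1.56 toward n = 1.33: no phase shift.
Exactly one π shift → a net half-wave offset.
So the condition for constructive reflection is 2 n t = (m + ½) λ.
Minimum at m = 0: t = λ / (4 n) = 502 / (4 × 1.56) = 80.4 nm.

80.4 nm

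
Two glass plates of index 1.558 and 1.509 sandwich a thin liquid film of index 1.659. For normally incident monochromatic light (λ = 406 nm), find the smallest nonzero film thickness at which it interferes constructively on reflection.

Ray reflecting at the top interface goes from n = 1.558 toward n = 1.659: a half-wave phase shift.
Ray reflecting at the bottom interface goes from n = 1.659 toward n = 1.509: no phase shift.
The two reflections differ by half a wavelength.
So the condition for constructive reflection is 2 n t = (m + ½) λ.
Minimum at m = 0: t = λ / (4 n) = 406 / (4 × 1.659) = 61.2 nm.

61.2 nm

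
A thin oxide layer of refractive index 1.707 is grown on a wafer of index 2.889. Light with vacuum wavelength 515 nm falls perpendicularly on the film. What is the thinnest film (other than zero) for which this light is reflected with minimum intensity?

Ray reflecting at the top interface goes from n = 1.0 toward n = 1.707: a half-wave phase shift.
Ray reflecting at the bottom interface goes from n = 1.707 toward n = 2.889: a half-wave phase shift.
Zero or two π shifts → no net half-wave offset.
With no net inversion, destructive interference in reflection requires 2 n t = (m + ½) λ.
Minimum at m = 0: t = λ / (4 n) = 515 / (4 × 1.707) = 75.4 nm.

75.4 nm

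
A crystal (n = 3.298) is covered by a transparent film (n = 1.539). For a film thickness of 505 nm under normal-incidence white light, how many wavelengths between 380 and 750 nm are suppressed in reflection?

2

Top surface (1.0 → 1.539): reflection off a higher-index medium gives a half-wave phase shift.
Ray reflecting at the bottom interface goes from n = 1.539 toward n = 3.298: a half-wave phase shift.
The two reflections carry the same phase change, so no net offset.
For weak reflection here: 2 n t = (m + ½) λ.
λ = 2 n t / (m + ½) = 1554 / (m + ½) nm.
m=1: 1036 nm (IR); m=2: 622 nm (visible); m=3: 444 nm (visible); m=4: 345 nm (UV).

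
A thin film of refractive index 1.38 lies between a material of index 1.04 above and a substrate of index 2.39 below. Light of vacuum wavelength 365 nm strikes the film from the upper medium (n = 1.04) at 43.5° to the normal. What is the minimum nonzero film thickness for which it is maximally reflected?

155 nm

Top surface (1.04 → 1.38): reflection off a higher-index medium gives a half-wave phase shift.
Ray reflecting at the bottom interface goes from n = 1.38 toward n = 2.39: a half-wave phase shift.
The two reflections carry the same phase change, so no net offset.
So the condition for constructive reflection is 2 n t cos θ_r = m λ.
Snell's law: 1.04 sin 43.5° = 1.38 sin θ_r → sin θ_r = 0.519, cos θ_r = 0.855.
Minimum nonzero at m = 1: t = λ / (2 n cos θ_r) = 365 / (2 × 1.38 × 0.855) = 155 nm.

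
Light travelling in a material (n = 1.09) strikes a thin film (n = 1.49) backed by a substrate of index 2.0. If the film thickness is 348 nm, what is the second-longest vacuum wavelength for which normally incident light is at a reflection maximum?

At the upper boundary (n = 1.09 to n = 1.49) the reflected ray undergoes a half-wave phase shift.
Bottom surface (1.49 → 2.0): reflection off a higher-index medium gives a half-wave phase shift.
Net: no relative phase inversion (both shifts match).
For strong reflection here: 2 n t = m λ.
λ = 2 n t / m. The second-longest wavelength is m = 2: λ = 2 × 1.49 × 348 / 2.00 = 519 nm.

519 nm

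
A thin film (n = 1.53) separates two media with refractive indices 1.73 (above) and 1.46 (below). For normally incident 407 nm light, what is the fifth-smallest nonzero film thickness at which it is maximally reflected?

665 nm

Ray reflecting at the top interface goes from n = 1.73 toward n = 1.53: no phase shift.
Bottom surface (1.53 → 1.46): reflection off a lower-index medium gives no phase shift.
Zero or two π shifts → no net half-wave offset.
For strong reflection here: 2 n t = m λ.
The fifth-smallest nonzero thickness corresponds to m = 5: t = m λ / (2 n) = 5.00 × 407 / (2 × 1.53) = 665 nm.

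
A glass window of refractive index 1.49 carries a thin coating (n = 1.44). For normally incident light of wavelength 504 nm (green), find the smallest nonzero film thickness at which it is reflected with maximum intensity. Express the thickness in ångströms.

1750 Å

At the upper boundary (n = 1.0 to n = 1.44) the reflected ray undergoes a half-wave phase shift.
Bottom surface (1.44 → 1.49): reflection off a higher-index medium gives a half-wave phase shift.
Zero or two π shifts → no net half-wave offset.
For strong reflection here: 2 n t = m λ.
Minimum nonzero at m = 1: t = λ / (2 n) = 504 / (2 × 1.44) = 175 nm.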